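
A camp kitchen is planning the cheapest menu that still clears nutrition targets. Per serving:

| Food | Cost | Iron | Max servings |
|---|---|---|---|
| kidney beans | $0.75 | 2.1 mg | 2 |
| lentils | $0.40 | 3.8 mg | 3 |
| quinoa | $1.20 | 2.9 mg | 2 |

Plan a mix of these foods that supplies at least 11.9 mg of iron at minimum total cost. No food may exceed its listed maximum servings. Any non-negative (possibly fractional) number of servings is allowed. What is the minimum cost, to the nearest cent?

$1.38

Cost per mg of iron: lentils $0.1053, kidney beans $0.3571, quinoa $0.4138.
Take 3 servings of lentils: +11.4 mg iron for $1.20 (total $1.20, still need 0.5 mg).
Take 0.2381 servings of kidney beans: +0.5 mg iron for $0.18 (total $1.38, still need 0.0 mg).
Filling from the cheapest source first is optimal under one linear minimum: $1.38.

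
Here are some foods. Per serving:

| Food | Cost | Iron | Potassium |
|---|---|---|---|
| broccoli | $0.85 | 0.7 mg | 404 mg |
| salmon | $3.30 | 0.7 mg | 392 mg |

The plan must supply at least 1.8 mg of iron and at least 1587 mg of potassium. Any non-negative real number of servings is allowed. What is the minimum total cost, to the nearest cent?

This is a tiny linear program; its minimum lies at a vertex of the feasible set. List the vertices and price them.
broccoli only: max(1.8/0.7, 1587/404) = 3.928 servings → $3.34.
salmon only: max(1.8/0.7, 1587/392) = 4.048 servings → $13.36.
broccoli + salmon: the both-tight solution has a negative serving — not a feasible corner.
The minimum over all feasible corners is $3.34.

$3.34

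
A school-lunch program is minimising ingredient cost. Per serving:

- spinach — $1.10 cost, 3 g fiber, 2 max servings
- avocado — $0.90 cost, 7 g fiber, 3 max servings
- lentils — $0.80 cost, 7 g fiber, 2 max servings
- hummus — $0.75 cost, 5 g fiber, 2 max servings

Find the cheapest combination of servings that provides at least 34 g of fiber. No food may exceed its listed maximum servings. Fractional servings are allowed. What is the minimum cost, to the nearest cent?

Cost per g of fiber: lentils $0.1143, avocado $0.1286, hummus $0.1500, spinach $0.3667.
Take 2 servings of lentils: +14.0 g fiber for $1.60 (total $1.60, still need 20.0 g).
Take 2.857 servings of avocado: +20.0 g fiber for $2.57 (total $4.17, still need 0.0 g).
Filling from the cheapest source first is optimal under one linear minimum: $4.17.

$4.17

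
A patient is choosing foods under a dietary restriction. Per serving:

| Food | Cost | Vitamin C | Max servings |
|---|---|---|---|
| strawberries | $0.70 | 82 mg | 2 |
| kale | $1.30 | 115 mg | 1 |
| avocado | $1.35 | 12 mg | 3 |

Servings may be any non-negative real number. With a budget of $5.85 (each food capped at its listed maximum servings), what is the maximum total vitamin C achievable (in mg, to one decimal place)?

Vitamin C per dollar: strawberries 117.1, kale 88.46, avocado 8.889.
Take 2 servings of strawberries: spends $1.40, +164.0 mg vitamin C (running total 164.0 mg).
Take 1 serving of kale: spends $1.30, +115.0 mg vitamin C (running total 279.0 mg).
Take 2.333 servings of avocado: spends $3.15, +28.0 mg vitamin C (running total 307.0 mg).
Greedy by best ratio exhausts the cost allowance optimally: 307.0 mg.

307.0 mg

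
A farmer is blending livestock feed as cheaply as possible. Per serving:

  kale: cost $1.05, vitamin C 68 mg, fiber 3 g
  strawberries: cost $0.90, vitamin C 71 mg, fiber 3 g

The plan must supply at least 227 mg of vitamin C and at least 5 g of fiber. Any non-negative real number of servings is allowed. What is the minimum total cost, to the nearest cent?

kale only: max(227/68, 5/3) = 3.338 servings → $3.51.
strawberries only: max(227/71, 5/3) = 3.197 servings → $2.88.
kale + strawberries with both targets exact would need a negative amount; discard.
Cheapest feasible corner: $2.88.

$2.88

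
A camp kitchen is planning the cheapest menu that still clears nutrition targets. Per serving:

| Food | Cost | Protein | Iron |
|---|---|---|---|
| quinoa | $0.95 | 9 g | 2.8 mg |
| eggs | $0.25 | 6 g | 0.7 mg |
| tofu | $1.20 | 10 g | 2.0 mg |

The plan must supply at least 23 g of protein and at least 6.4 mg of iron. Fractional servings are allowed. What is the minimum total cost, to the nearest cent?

$2.18

The cheapest plan sits at a corner of the feasible region — with two constraints it uses at most two foods.
quinoa only: max(23/9, 6.4/2.8) = 2.556 servings → $2.43.
eggs only: max(23/6, 6.4/0.7) = 9.143 servings → $2.29.
tofu only: max(23/10, 6.4/2.0) = 3.2 servings → $3.84.
quinoa + eggs with both tight: 2.124 servings and 0.6476 servings → $2.18.
quinoa + tofu with both tight: 1.8 servings and 0.68 servings → $2.53.
eggs + tofu with both targets exact would need a negative amount; discard.
The minimum over all feasible corners is $2.18.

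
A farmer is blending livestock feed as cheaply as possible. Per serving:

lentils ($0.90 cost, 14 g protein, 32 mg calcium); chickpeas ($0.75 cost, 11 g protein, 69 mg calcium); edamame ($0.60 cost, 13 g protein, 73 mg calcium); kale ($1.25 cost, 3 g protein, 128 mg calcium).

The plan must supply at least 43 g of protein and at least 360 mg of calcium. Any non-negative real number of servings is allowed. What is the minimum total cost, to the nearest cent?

$2.96

A basic optimal solution has at most two foods positive. Try each food alone and each pair with both targets met exactly.
lentils only: max(43/14, 360/32) = 11.25 servings → $10.12.
chickpeas only: max(43/11, 360/69) = 5.217 servings → $3.91.
edamame only: max(43/13, 360/73) = 4.932 servings → $2.96.
kale only: max(43/3, 360/128) = 14.33 servings → $17.92.
lentils + chickpeas: the both-tight solution has a negative serving — not a feasible corner.
lentils + edamame: the both-tight solution has a negative serving — not a feasible corner.
lentils + kale with both tight: 2.608 servings and 2.16 servings → $5.05.
chickpeas + edamame: the both-tight solution has a negative serving — not a feasible corner.
chickpeas + kale with both tight: 3.684 servings and 0.8268 servings → $3.80.
edamame + kale with both tight: 3.062 servings and 1.066 servings → $3.17.
The minimum over all feasible corners is $2.96.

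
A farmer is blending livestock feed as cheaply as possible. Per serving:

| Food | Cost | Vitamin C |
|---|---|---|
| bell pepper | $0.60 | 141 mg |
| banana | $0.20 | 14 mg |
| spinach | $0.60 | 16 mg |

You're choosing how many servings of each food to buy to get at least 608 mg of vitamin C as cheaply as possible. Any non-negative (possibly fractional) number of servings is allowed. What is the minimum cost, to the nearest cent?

$2.59

Cost per mg of vitamin C: bell pepper $0.0043, banana $0.0143, spinach $0.0375.
With no serving limits, use only bell pepper: 608 mg / 141 mg = 4.312 servings × $0.60 = $2.59.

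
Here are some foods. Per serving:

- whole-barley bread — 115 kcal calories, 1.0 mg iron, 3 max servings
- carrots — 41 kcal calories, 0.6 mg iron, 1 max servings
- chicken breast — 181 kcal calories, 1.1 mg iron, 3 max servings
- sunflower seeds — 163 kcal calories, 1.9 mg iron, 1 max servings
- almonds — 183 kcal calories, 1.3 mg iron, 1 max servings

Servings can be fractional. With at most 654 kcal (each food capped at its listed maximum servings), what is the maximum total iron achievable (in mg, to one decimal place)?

6.2 mg

Iron per kcal: carrots 0.01463, sunflower seeds 0.01166, whole-barley bread 0.008696, almonds 0.007104, chicken breast 0.006077.
Take 1 serving of carrots: uses 41 kcal, +0.6 mg iron (running total 0.6 mg).
Take 1 serving of sunflower seeds: uses 163 kcal, +1.9 mg iron (running total 2.5 mg).
Take 3 servings of whole-barley bread: uses 345 kcal, +3.0 mg iron (running total 5.5 mg).
Take 0.5738 servings of almonds: uses 105 kcal, +0.7 mg iron (running total 6.2 mg).
Greedy by best ratio exhausts the calories allowance optimally: 6.2 mg.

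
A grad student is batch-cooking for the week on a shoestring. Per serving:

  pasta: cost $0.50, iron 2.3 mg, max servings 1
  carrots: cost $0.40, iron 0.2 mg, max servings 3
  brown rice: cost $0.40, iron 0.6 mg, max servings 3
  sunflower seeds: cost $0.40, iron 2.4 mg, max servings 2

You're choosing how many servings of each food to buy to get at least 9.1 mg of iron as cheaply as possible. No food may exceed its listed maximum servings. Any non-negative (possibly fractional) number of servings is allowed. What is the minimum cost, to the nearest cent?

$2.90

Cost per mg of iron: sunflower seeds $0.1667, pasta $0.2174, brown rice $0.6667, carrots $2.0000.
Take 2 servings of sunflower seeds: +4.8 mg iron for $0.80 (total $0.80, still need 4.3 mg).
Take 1 serving of pasta: +2.3 mg iron for $0.50 (total $1.30, still need 2.0 mg).
Take 3 servings of brown rice: +1.8 mg iron for $1.20 (total $2.50, still need 0.2 mg).
Take 1 serving of carrots: +0.2 mg iron for $0.40 (total $2.90, still need 0.0 mg).
Filling from the cheapest source first is optimal under one linear minimum: $2.90.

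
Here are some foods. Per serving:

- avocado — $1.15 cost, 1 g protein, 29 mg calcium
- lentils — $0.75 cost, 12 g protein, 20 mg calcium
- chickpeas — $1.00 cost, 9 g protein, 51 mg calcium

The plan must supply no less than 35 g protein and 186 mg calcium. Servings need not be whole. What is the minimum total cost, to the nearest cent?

$3.74

With two linear requirements the optimum uses one or two foods; enumerate the corners.
avocado only: max(35/1, 186/29) = 35 servings → $40.25.
lentils only: max(35/12, 186/20) = 9.3 servings → $6.97.
chickpeas only: max(35/9, 186/51) = 3.889 servings → $3.89.
avocado + lentils with both tight: 4.671 servings and 2.527 servings → $7.27.
avocado + chickpeas: the both-tight solution has a negative serving — not a feasible corner.
lentils + chickpeas with both tight: 0.2569 servings and 3.546 servings → $3.74.
Cheapest feasible corner: $3.74.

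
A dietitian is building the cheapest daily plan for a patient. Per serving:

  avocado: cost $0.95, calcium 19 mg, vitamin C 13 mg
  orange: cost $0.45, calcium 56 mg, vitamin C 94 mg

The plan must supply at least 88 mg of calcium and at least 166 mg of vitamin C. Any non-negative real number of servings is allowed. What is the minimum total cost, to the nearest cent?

$0.79

Minimising a linear cost over {calcium ≥ 88, vitamin C ≥ 166, servings ≥ 0} — the optimum is at a vertex, using one or two foods.
avocado only: max(88/19, 166/13) = 12.77 servings → $12.13.
orange only: max(88/56, 166/94) = 1.766 servings → $0.79.
avocado + orange with both targets exact would need a negative amount; discard.
So the least-cost plan costs $0.79.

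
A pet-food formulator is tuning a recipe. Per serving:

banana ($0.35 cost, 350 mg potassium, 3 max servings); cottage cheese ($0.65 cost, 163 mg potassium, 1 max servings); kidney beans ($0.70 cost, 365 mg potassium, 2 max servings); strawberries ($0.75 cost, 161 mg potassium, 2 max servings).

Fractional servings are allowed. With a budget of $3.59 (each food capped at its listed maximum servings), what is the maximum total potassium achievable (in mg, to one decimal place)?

Potassium per dollar: banana 1000, kidney beans 521.4, cottage cheese 250.8, strawberries 214.7.
Take 3 servings of banana: spends $1.05, +1050.0 mg potassium (running total 1050.0 mg).
Take 2 servings of kidney beans: spends $1.40, +730.0 mg potassium (running total 1780.0 mg).
Take 1 serving of cottage cheese: spends $0.65, +163.0 mg potassium (running total 1943.0 mg).
Take 0.6533 servings of strawberries: spends $0.49, +105.2 mg potassium (running total 2048.2 mg).
Greedy by best ratio exhausts the cost allowance optimally: 2048.2 mg.

2048.2 mg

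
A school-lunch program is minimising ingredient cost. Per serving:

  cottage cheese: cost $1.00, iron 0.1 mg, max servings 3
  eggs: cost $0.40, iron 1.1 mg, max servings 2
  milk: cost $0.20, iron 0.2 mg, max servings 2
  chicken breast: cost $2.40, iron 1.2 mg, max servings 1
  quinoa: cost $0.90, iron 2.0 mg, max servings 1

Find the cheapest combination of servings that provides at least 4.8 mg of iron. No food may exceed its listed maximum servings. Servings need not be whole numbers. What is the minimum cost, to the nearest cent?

$2.50

Cost per mg of iron: eggs $0.3636, quinoa $0.4500, milk $1.0000, chicken breast $2.0000, cottage cheese $10.0000.
Take 2 servings of eggs: +2.2 mg iron for $0.80 (total $0.80, still need 2.6 mg).
Take 1 serving of quinoa: +2.0 mg iron for $0.90 (total $1.70, still need 0.6 mg).
Take 2 servings of milk: +0.4 mg iron for $0.40 (total $2.10, still need 0.2 mg).
Take 0.1667 servings of chicken breast: +0.2 mg iron for $0.40 (total $2.50, still need 0.0 mg).
Greedy by cheapest-per-mg is optimal for a single linear constraint, so the minimum cost is $2.50.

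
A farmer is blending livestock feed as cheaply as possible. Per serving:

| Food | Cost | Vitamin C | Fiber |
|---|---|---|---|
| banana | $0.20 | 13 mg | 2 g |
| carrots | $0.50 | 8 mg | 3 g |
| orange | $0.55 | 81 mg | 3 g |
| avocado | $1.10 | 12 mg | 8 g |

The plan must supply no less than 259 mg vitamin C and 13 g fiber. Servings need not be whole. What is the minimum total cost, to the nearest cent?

$2.01

At the optimum either one food covers both requirements or two foods hit both targets exactly; no other combination can be cheaper.
banana only: max(259/13, 13/2) = 19.92 servings → $3.98.
carrots only: max(259/8, 13/3) = 32.38 servings → $16.19.
orange only: max(259/81, 13/3) = 4.333 servings → $2.38.
avocado only: max(259/12, 13/8) = 21.58 servings → $23.74.
banana + carrots with both targets exact would need a negative amount; discard.
banana + orange with both tight: 2.244 servings and 2.837 servings → $2.01.
banana + avocado: the both-tight solution has a negative serving — not a feasible corner.
carrots + orange with both tight: 1.26 servings and 3.073 servings → $2.32.
carrots + avocado: intersection lies outside the first quadrant.
orange + avocado with both tight: 3.131 servings and 0.451 servings → $2.22.
So the least-cost plan costs $2.01.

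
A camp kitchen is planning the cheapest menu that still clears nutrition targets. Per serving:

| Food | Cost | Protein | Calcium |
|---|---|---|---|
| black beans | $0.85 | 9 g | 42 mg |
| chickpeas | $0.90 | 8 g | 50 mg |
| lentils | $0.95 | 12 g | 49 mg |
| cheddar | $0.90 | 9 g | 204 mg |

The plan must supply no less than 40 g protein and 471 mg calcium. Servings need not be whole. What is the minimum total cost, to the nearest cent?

black beans only: max(40/9, 471/42) = 11.21 servings → $9.53.
chickpeas only: max(40/8, 471/50) = 9.42 servings → $8.48.
lentils only: max(40/12, 471/49) = 9.612 servings → $9.13.
cheddar only: max(40/9, 471/204) = 4.444 servings → $4.00.
black beans + chickpeas: the both-tight solution has a negative serving — not a feasible corner.
black beans + lentils with both targets exact would need a negative amount; discard.
black beans + cheddar with both tight: 2.689 servings and 1.755 servings → $3.87.
chickpeas + lentils: intersection lies outside the first quadrant.
chickpeas + cheddar with both tight: 3.317 servings and 1.496 servings → $4.33.
lentils + cheddar with both tight: 1.954 servings and 1.84 servings → $3.51.
Cheapest feasible corner: $3.51.

$3.51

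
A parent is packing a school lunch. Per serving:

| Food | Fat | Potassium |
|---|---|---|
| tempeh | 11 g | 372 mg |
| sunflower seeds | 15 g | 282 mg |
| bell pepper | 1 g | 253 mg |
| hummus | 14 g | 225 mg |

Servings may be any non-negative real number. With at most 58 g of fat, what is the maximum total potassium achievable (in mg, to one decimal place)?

Potassium per g fat: bell pepper 253, tempeh 33.82, sunflower seeds 18.8, hummus 16.07.
With no serving limits, spend the whole fat allowance on bell pepper: 58 g / 1 g × 253 mg = 14674.0 mg.

14674.0 mg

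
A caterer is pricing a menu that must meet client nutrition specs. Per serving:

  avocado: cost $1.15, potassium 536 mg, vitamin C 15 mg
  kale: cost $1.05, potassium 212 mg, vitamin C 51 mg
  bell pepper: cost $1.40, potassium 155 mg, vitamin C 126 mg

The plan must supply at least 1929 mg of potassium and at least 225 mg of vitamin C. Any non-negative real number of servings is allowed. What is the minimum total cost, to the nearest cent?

At the optimum either one food covers both requirements or two foods hit both targets exactly; no other combination can be cheaper.
avocado only: max(1929/536, 225/15) = 15 servings → $17.25.
kale only: max(1929/212, 225/51) = 9.099 servings → $9.55.
bell pepper only: max(1929/155, 225/126) = 12.45 servings → $17.42.
avocado + kale with both tight: 2.098 servings and 3.795 servings → $6.40.
avocado + bell pepper with both tight: 3.192 servings and 1.406 servings → $5.64.
kale + bell pepper: intersection lies outside the first quadrant.
The minimum over all feasible corners is $5.64.

$5.64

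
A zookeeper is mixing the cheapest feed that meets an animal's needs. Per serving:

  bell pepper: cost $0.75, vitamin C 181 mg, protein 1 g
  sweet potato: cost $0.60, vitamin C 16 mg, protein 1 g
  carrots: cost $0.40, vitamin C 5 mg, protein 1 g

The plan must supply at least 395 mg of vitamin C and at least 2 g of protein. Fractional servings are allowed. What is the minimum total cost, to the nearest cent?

With two linear requirements the optimum uses one or two foods; enumerate the corners.
bell pepper only: max(395/181, 2/1) = 2.182 servings → $1.64.
sweet potato only: max(395/16, 2/1) = 24.69 servings → $14.81.
carrots only: max(395/5, 2/1) = 79 servings → $31.60.
bell pepper + sweet potato: intersection lies outside the first quadrant.
bell pepper + carrots: intersection lies outside the first quadrant.
sweet potato + carrots: the both-tight solution has a negative serving — not a feasible corner.
So the least-cost plan costs $1.64.

$1.64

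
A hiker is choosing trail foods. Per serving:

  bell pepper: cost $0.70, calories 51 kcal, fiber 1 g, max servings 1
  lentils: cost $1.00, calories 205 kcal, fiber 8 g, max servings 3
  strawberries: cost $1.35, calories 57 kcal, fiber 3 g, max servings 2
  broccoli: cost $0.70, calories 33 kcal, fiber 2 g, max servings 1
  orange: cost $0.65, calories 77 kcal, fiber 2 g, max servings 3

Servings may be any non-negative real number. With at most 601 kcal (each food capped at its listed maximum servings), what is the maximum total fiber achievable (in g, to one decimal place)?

25.7 g

Fiber per kcal: broccoli 0.06061, strawberries 0.05263, lentils 0.03902, orange 0.02597, bell pepper 0.01961.
Take 1 serving of broccoli: uses 33 kcal, +2.0 g fiber (running total 2.0 g).
Take 2 servings of strawberries: uses 114 kcal, +6.0 g fiber (running total 8.0 g).
Take 2.215 servings of lentils: uses 454 kcal, +17.7 g fiber (running total 25.7 g).
Filling greedily by fiber-per-kcal is optimal for one linear limit, giving 25.7 g.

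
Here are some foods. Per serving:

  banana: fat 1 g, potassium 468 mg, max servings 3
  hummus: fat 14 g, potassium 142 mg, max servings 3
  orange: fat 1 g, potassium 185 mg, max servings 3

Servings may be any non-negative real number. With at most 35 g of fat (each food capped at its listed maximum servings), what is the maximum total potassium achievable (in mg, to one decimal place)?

Potassium per g fat: banana 468, orange 185, hummus 10.14.
Take 3 servings of banana: uses 3 g fat, +1404.0 mg potassium (running total 1404.0 mg).
Take 3 servings of orange: uses 3 g fat, +555.0 mg potassium (running total 1959.0 mg).
Take 2.071 servings of hummus: uses 29 g fat, +294.1 mg potassium (running total 2253.1 mg).
Greedy by best ratio exhausts the fat allowance optimally: 2253.1 mg.

2253.1 mg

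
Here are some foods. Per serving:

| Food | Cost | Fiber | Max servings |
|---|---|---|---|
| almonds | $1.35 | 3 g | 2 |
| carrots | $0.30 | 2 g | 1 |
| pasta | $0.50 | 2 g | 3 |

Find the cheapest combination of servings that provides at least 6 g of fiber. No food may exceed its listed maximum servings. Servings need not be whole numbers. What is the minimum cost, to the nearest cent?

$1.30

Cost per g of fiber: carrots $0.1500, pasta $0.2500, almonds $0.4500.
Take 1 serving of carrots: +2.0 g fiber for $0.30 (total $0.30, still need 4.0 g).
Take 2 servings of pasta: +4.0 g fiber for $1.00 (total $1.30, still need 0.0 g).
Greedy by cheapest-per-g is optimal for a single linear constraint, so the minimum cost is $1.30.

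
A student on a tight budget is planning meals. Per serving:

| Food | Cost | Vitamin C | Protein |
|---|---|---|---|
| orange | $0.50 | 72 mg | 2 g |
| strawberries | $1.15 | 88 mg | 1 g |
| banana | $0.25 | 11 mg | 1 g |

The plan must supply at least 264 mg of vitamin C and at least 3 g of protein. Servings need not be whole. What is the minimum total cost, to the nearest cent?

$1.83

The cheapest plan sits at a corner of the feasible region — with two constraints it uses at most two foods.
orange only: max(264/72, 3/2) = 3.667 servings → $1.83.
strawberries only: max(264/88, 3/1) = 3 servings → $3.45.
banana only: max(264/11, 3/1) = 24 servings → $6.00.
orange + strawberries with both tight: 0 servings and 3 servings → $3.45.
orange + banana: intersection lies outside the first quadrant.
strawberries + banana with both tight: 3 servings and 0 servings → $3.45.
Cheapest feasible corner: $1.83.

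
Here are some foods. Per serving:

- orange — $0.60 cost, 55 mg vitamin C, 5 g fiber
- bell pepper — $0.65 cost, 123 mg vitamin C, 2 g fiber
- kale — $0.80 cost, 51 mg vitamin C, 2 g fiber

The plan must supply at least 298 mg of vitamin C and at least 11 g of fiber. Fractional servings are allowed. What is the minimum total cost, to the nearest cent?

$2.04

This is a tiny linear program; its minimum lies at a vertex of the feasible set. List the vertices and price them.
orange only: max(298/55, 11/5) = 5.418 servings → $3.25.
bell pepper only: max(298/123, 11/2) = 5.5 servings → $3.58.
kale only: max(298/51, 11/2) = 5.843 servings → $4.67.
orange + bell pepper with both tight: 1.499 servings and 1.752 servings → $2.04.
orange + kale: the both-tight solution has a negative serving — not a feasible corner.
bell pepper + kale with both tight: 0.2431 servings and 5.257 servings → $4.36.
The minimum over all feasible corners is $2.04.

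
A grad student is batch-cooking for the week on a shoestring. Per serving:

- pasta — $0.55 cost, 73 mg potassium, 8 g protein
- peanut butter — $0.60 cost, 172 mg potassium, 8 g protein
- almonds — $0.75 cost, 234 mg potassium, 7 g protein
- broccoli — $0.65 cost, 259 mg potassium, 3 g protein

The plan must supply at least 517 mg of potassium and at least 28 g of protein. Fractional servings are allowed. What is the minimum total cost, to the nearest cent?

Minimising a linear cost over {potassium ≥ 517, protein ≥ 28, servings ≥ 0} — the optimum is at a vertex, using one or two foods.
pasta only: max(517/73, 28/8) = 7.082 servings → $3.90.
peanut butter only: max(517/172, 28/8) = 3.5 servings → $2.10.
almonds only: max(517/234, 28/7) = 4 servings → $3.00.
broccoli only: max(517/259, 28/3) = 9.333 servings → $6.07.
pasta + peanut butter with both tight: 0.8586 servings and 2.641 servings → $2.06.
pasta + almonds with both tight: 2.155 servings and 1.537 servings → $2.34.
pasta + broccoli with both tight: 3.077 servings and 1.129 servings → $2.43.
peanut butter + almonds: the both-tight solution has a negative serving — not a feasible corner.
peanut butter + broccoli: the both-tight solution has a negative serving — not a feasible corner.
almonds + broccoli with both targets exact would need a negative amount; discard.
Cheapest feasible corner: $2.06.

$2.06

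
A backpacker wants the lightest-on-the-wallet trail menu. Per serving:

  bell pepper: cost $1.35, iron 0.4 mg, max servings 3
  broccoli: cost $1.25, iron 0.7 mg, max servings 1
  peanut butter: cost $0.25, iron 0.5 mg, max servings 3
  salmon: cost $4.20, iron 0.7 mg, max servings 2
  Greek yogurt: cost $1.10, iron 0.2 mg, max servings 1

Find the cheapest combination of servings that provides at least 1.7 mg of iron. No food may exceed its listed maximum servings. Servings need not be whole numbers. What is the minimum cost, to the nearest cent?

$1.11

Cost per mg of iron: peanut butter $0.5000, broccoli $1.7857, bell pepper $3.3750, Greek yogurt $5.5000, salmon $6.0000.
Take 3 servings of peanut butter: +1.5 mg iron for $0.75 (total $0.75, still need 0.2 mg).
Take 0.2857 servings of broccoli: +0.2 mg iron for $0.36 (total $1.11, still need 0.0 mg).
Filling from the cheapest source first is optimal under one linear minimum: $1.11.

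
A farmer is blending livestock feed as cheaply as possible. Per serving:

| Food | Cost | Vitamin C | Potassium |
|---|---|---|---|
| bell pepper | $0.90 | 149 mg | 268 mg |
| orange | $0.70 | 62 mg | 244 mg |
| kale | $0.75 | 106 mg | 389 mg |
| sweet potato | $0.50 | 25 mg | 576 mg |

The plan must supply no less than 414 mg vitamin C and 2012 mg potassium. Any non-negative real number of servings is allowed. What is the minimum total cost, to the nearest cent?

Two binding constraints pin down two serving amounts, so the optimal mix uses at most two foods. The candidates are each food alone (scaled to the tighter of vitamin C/potassium) and each pair with both constraints tight.
bell pepper only: max(414/149, 2012/268) = 7.507 servings → $6.76.
orange only: max(414/62, 2012/244) = 8.246 servings → $5.77.
kale only: max(414/106, 2012/389) = 5.172 servings → $3.88.
sweet potato only: max(414/25, 2012/576) = 16.56 servings → $8.28.
bell pepper + orange: the both-tight solution has a negative serving — not a feasible corner.
bell pepper + kale: the both-tight solution has a negative serving — not a feasible corner.
bell pepper + sweet potato with both tight: 2.378 servings and 2.387 servings → $3.33.
orange + kale: the both-tight solution has a negative serving — not a feasible corner.
orange + sweet potato with both tight: 6.354 servings and 0.8013 servings → $4.85.
kale + sweet potato with both tight: 3.666 servings and 1.017 servings → $3.26.
Cheapest feasible corner: $3.26.

$3.26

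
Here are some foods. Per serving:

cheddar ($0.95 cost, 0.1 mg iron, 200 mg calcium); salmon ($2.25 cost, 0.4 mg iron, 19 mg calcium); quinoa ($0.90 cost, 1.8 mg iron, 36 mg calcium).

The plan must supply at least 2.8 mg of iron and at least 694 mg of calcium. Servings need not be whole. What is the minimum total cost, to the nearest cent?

cheddar only: max(2.8/0.1, 694/200) = 28 servings → $26.60.
salmon only: max(2.8/0.4, 694/19) = 36.53 servings → $82.18.
quinoa only: max(2.8/1.8, 694/36) = 19.28 servings → $17.35.
cheddar + salmon with both tight: 2.873 servings and 6.282 servings → $16.86.
cheddar + quinoa with both tight: 3.222 servings and 1.377 servings → $4.30.
salmon + quinoa with both targets exact would need a negative amount; discard.
Cheapest feasible corner: $4.30.

$4.30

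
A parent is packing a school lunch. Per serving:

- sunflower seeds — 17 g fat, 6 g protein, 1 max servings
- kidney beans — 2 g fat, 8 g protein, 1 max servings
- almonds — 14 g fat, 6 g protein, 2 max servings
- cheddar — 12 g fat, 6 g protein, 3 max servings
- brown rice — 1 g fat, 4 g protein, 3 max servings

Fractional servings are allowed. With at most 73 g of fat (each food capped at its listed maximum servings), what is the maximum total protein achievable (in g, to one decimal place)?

Protein per g fat: kidney beans 4, brown rice 4, cheddar 0.5, almonds 0.4286, sunflower seeds 0.3529.
Take 1 serving of kidney beans: uses 2 g fat, +8.0 g protein (running total 8.0 g).
Take 3 servings of brown rice: uses 3 g fat, +12.0 g protein (running total 20.0 g).
Take 3 servings of cheddar: uses 36 g fat, +18.0 g protein (running total 38.0 g).
Take 2 servings of almonds: uses 28 g fat, +12.0 g protein (running total 50.0 g).
Take 0.2353 servings of sunflower seeds: uses 4 g fat, +1.4 g protein (running total 51.4 g).
Filling greedily by protein-per-g fat is optimal for one linear limit, giving 51.4 g.

51.4 g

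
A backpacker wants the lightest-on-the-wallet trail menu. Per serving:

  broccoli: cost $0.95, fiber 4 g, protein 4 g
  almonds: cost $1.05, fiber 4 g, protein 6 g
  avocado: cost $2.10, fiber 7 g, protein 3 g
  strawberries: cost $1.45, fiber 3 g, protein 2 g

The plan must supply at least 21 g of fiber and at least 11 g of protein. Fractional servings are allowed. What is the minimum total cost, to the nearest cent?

Check every corner: each single food scaled to meet both minima, and each pair solved so both constraints bind.
broccoli only: max(21/4, 11/4) = 5.25 servings → $4.99.
almonds only: max(21/4, 11/6) = 5.25 servings → $5.51.
avocado only: max(21/7, 11/3) = 3.667 servings → $7.70.
strawberries only: max(21/3, 11/2) = 7 servings → $10.15.
broccoli + almonds with both targets exact would need a negative amount; discard.
broccoli + avocado with both tight: 0.875 servings and 2.5 servings → $6.08.
broccoli + strawberries: the both-tight solution has a negative serving — not a feasible corner.
almonds + avocado with both tight: 0.4667 servings and 2.733 servings → $6.23.
almonds + strawberries: intersection lies outside the first quadrant.
avocado + strawberries with both tight: 1.8 servings and 2.8 servings → $7.84.
So the least-cost plan costs $4.99.

$4.99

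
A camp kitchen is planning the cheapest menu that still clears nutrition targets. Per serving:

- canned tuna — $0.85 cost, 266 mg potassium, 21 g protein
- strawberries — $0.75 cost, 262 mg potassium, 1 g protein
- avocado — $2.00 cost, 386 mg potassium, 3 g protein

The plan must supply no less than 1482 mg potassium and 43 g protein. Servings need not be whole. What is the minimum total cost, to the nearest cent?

The cheapest plan sits at a corner of the feasible region — with two constraints it uses at most two foods.
canned tuna only: max(1482/266, 43/21) = 5.571 servings → $4.74.
strawberries only: max(1482/262, 43/1) = 43 servings → $32.25.
avocado only: max(1482/386, 43/3) = 14.33 servings → $28.67.
canned tuna + strawberries with both tight: 1.869 servings and 3.759 servings → $4.41.
canned tuna + avocado with both tight: 1.663 servings and 2.693 servings → $6.80.
strawberries + avocado with both targets exact would need a negative amount; discard.
The minimum over all feasible corners is $4.41.

$4.41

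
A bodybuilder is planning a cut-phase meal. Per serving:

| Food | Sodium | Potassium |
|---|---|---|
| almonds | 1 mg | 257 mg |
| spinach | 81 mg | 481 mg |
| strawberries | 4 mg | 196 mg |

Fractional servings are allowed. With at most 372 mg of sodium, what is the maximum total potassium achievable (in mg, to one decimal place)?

95604.0 mg

Potassium per mg sodium: almonds 257, strawberries 49, spinach 5.938.
With no serving limits, spend the whole sodium allowance on almonds: 372 mg / 1 mg × 257 mg = 95604.0 mg.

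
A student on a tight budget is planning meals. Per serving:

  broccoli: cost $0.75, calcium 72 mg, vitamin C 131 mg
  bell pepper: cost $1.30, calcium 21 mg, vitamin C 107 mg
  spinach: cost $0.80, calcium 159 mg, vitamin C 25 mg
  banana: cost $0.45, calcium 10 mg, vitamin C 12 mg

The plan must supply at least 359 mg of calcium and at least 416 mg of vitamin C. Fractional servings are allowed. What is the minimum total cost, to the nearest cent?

The cheapest plan sits at a corner of the feasible region — with two constraints it uses at most two foods.
broccoli only: max(359/72, 416/131) = 4.986 servings → $3.74.
bell pepper only: max(359/21, 416/107) = 17.1 servings → $22.22.
spinach only: max(359/159, 416/25) = 16.64 servings → $13.31.
banana only: max(359/10, 416/12) = 35.9 servings → $16.16.
broccoli + bell pepper: the both-tight solution has a negative serving — not a feasible corner.
broccoli + spinach with both tight: 3.004 servings and 0.8974 servings → $2.97.
broccoli + banana with both targets exact would need a negative amount; discard.
bell pepper + spinach with both tight: 3.467 servings and 1.8 servings → $5.95.
bell pepper + banana: intersection lies outside the first quadrant.
spinach + banana with both tight: 0.08926 servings and 34.48 servings → $15.59.
Cheapest feasible corner: $2.97.

$2.97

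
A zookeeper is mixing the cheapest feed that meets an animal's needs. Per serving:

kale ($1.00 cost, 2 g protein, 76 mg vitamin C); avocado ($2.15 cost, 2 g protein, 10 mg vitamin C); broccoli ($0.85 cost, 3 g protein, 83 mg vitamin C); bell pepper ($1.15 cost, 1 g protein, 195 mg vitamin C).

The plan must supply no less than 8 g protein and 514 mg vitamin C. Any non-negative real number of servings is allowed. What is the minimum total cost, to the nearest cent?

$3.78

An LP optimum is at a vertex; with two nutrient constraints at most two foods are used. Check each candidate.
kale only: max(8/2, 514/76) = 6.763 servings → $6.76.
avocado only: max(8/2, 514/10) = 51.4 servings → $110.51.
broccoli only: max(8/3, 514/83) = 6.193 servings → $5.26.
bell pepper only: max(8/1, 514/195) = 8 servings → $9.20.
kale + avocado: intersection lies outside the first quadrant.
kale + broccoli: intersection lies outside the first quadrant.
kale + bell pepper with both tight: 3.331 servings and 1.338 servings → $4.87.
avocado + broccoli: intersection lies outside the first quadrant.
avocado + bell pepper with both tight: 2.753 servings and 2.495 servings → $8.79.
broccoli + bell pepper with both tight: 2.084 servings and 1.749 servings → $3.78.
So the least-cost plan costs $3.78.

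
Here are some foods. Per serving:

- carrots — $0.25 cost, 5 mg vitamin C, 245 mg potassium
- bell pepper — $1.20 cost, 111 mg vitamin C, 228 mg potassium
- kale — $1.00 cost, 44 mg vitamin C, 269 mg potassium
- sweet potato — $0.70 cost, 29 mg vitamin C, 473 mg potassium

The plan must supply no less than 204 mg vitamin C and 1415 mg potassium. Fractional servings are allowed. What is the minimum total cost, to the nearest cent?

An LP optimum is at a vertex; with two nutrient constraints at most two foods are used. Check each candidate.
carrots only: max(204/5, 1415/245) = 40.8 servings → $10.20.
bell pepper only: max(204/111, 1415/228) = 6.206 servings → $7.45.
kale only: max(204/44, 1415/269) = 5.26 servings → $5.26.
sweet potato only: max(204/29, 1415/473) = 7.034 servings → $4.92.
carrots + bell pepper with both tight: 4.243 servings and 1.647 servings → $3.04.
carrots + kale with both tight: 0.7826 servings and 4.547 servings → $4.74.
carrots + sweet potato: the both-tight solution has a negative serving — not a feasible corner.
bell pepper + kale with both targets exact would need a negative amount; discard.
bell pepper + sweet potato with both tight: 1.208 servings and 2.409 servings → $3.14.
kale + sweet potato with both tight: 4.262 servings and 0.5675 servings → $4.66.
Cheapest feasible corner: $3.04.

$3.04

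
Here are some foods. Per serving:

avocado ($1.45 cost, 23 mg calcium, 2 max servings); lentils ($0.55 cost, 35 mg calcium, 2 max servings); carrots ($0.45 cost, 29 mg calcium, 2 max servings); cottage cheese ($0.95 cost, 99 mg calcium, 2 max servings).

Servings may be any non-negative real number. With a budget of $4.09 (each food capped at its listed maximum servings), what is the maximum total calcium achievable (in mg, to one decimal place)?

Calcium per dollar: cottage cheese 104.2, carrots 64.44, lentils 63.64, avocado 15.86.
Take 2 servings of cottage cheese: spends $1.90, +198.0 mg calcium (running total 198.0 mg).
Take 2 servings of carrots: spends $0.90, +58.0 mg calcium (running total 256.0 mg).
Take 2 servings of lentils: spends $1.10, +70.0 mg calcium (running total 326.0 mg).
Take 0.131 servings of avocado: spends $0.19, +3.0 mg calcium (running total 329.0 mg).
Filling greedily by calcium-per-dollar is optimal for one linear limit, giving 329.0 mg.

329.0 mg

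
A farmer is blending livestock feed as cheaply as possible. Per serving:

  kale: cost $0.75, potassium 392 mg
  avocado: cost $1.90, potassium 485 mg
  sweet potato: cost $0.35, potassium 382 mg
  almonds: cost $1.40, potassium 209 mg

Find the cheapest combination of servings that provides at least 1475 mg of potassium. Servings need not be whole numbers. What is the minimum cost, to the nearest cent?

$1.35

Cost per mg of potassium: sweet potato $0.0009, kale $0.0019, avocado $0.0039, almonds $0.0067.
With no serving limits, use only sweet potato: 1475 mg / 382 mg = 3.861 servings × $0.35 = $1.35.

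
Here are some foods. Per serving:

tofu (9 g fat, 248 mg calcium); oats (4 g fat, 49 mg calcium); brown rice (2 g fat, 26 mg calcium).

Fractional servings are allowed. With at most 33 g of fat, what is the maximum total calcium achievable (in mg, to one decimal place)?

909.3 mg

Calcium per g fat: tofu 27.56, brown rice 13, oats 12.25.
With no serving limits, spend the whole fat allowance on tofu: 33 g / 9 g × 248 mg = 909.3 mg.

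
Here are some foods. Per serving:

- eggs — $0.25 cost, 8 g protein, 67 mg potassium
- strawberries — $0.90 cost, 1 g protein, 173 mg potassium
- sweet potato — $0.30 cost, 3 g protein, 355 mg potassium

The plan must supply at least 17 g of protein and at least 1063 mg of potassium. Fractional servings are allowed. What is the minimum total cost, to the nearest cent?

$1.11

Minimising a linear cost over {protein ≥ 17, potassium ≥ 1063, servings ≥ 0} — the optimum is at a vertex, using one or two foods.
eggs only: max(17/8, 1063/67) = 15.87 servings → $3.97.
strawberries only: max(17/1, 1063/173) = 17 servings → $15.30.
sweet potato only: max(17/3, 1063/355) = 5.667 servings → $1.70.
eggs + strawberries with both tight: 1.426 servings and 5.592 servings → $5.39.
eggs + sweet potato with both tight: 1.078 servings and 2.791 servings → $1.11.
strawberries + sweet potato with both targets exact would need a negative amount; discard.
Cheapest feasible corner: $1.11.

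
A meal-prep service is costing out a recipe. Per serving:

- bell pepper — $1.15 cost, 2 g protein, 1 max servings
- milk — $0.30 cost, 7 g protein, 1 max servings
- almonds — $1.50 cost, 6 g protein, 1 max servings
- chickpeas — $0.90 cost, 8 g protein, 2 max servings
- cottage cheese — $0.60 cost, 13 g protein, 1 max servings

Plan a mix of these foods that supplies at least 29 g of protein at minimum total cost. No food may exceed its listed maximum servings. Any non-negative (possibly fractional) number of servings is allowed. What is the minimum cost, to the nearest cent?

Cost per g of protein: milk $0.0429, cottage cheese $0.0462, chickpeas $0.1125, almonds $0.2500, bell pepper $0.5750.
Take 1 serving of milk: +7.0 g protein for $0.30 (total $0.30, still need 22.0 g).
Take 1 serving of cottage cheese: +13.0 g protein for $0.60 (total $0.90, still need 9.0 g).
Take 1.125 servings of chickpeas: +9.0 g protein for $1.01 (total $1.91, still need 0.0 g).
Greedy by cheapest-per-g is optimal for a single linear constraint, so the minimum cost is $1.91.

$1.91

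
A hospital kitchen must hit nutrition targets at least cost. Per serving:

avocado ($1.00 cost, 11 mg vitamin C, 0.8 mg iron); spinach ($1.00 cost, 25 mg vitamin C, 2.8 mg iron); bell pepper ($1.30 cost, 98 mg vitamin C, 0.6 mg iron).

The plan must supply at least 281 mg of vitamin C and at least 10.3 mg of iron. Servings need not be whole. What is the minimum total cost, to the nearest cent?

$5.89

Two binding constraints pin down two serving amounts, so the optimal mix uses at most two foods. The candidates are each food alone (scaled to the tighter of vitamin C/iron) and each pair with both constraints tight.
avocado only: max(281/11, 10.3/0.8) = 25.55 servings → $25.55.
spinach only: max(281/25, 10.3/2.8) = 11.24 servings → $11.24.
bell pepper only: max(281/98, 10.3/0.6) = 17.17 servings → $22.32.
avocado + spinach with both targets exact would need a negative amount; discard.
avocado + bell pepper with both tight: 11.71 servings and 1.553 servings → $13.73.
spinach + bell pepper with both tight: 3.241 servings and 2.04 servings → $5.89.
So the least-cost plan costs $5.89.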